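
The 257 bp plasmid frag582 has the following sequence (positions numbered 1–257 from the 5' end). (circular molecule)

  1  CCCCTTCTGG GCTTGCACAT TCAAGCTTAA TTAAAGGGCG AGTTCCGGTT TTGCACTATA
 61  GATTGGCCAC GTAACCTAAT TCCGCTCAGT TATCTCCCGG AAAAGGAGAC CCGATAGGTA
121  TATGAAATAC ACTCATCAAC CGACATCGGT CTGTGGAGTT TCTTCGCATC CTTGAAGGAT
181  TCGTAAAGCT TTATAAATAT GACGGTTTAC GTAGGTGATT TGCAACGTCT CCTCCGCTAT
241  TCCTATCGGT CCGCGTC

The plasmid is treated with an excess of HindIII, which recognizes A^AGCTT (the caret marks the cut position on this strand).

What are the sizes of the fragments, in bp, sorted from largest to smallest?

163, 94 bp

HindIII sites (AAGCTT) start at positions 23, 186.
HindIII cuts after the first base of each site, so after positions 23, 186.
Circular molecule, 2 cuts → 2 fragments:
  24–186 → 163 bp
  187–257 then 1–23 → 71 + 23 = 94 bp
Sorted largest to smallest: 163, 94 bp.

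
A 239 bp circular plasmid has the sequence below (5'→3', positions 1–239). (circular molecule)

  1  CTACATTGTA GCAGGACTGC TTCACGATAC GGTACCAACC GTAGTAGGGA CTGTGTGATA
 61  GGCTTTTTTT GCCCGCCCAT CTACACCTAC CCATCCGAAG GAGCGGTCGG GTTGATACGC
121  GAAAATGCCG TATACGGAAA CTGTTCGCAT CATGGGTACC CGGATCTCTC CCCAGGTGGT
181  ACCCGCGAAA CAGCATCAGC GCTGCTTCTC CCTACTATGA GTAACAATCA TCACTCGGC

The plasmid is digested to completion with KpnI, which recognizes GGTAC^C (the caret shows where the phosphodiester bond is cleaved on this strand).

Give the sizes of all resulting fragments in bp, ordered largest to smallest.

124, 92, 23 bp

KpnI sites (GGTACC) start at positions 31, 155, 178.
KpnI cuts after base 5 of each site (before the last base), so after positions 35, 159, 182.
Circular molecule, 3 cuts → 3 fragments:
  36–159 → 124 bp
  160–182 → 23 bp
  183–239 then 1–35 → 57 + 35 = 92 bp
Sorted largest to smallest: 124, 92, 23 bp.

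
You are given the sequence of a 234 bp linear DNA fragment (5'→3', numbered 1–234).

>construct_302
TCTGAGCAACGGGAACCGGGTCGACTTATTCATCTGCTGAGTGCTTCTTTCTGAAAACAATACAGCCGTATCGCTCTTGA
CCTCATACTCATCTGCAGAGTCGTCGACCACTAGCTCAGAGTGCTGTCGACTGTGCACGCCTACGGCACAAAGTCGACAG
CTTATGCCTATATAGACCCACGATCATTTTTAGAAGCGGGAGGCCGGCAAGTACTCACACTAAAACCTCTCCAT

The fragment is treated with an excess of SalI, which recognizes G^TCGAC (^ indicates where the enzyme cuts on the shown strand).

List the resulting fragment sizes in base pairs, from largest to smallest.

SalI sites (GTCGAC) start at positions 20, 103, 126, 153.
SalI cuts after the first base of each site, so after positions 20, 103, 126, 153.
Linear molecule, 4 cuts → 5 fragments:
  1–20 → 20 bp
  21–103 → 83 bp
  104–126 → 23 bp
  127–153 → 27 bp
  154–234 → 81 bp
Sorted largest to smallest: 83, 81, 27, 23, 20 bp.

83, 81, 27, 23, 20 bp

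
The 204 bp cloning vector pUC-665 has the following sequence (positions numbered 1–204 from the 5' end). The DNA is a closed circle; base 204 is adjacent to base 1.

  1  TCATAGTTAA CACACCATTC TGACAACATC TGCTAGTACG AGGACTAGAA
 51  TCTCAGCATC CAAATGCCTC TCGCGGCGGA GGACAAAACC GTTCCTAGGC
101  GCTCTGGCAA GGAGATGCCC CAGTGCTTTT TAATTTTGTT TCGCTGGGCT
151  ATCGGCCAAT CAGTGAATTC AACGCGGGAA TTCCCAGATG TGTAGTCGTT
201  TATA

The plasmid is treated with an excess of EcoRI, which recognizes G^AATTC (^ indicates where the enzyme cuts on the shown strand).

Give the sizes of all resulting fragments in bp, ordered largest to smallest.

191, 13 bp

EcoRI sites (GAATTC) start at positions 165, 178.
EcoRI cuts after the first base of each site, so after positions 165, 178.
Circular molecule, 2 cuts → 2 fragments:
  166–178 → 13 bp
  179–204 then 1–165 → 26 + 165 = 191 bp
Sorted largest to smallest: 191, 13 bp.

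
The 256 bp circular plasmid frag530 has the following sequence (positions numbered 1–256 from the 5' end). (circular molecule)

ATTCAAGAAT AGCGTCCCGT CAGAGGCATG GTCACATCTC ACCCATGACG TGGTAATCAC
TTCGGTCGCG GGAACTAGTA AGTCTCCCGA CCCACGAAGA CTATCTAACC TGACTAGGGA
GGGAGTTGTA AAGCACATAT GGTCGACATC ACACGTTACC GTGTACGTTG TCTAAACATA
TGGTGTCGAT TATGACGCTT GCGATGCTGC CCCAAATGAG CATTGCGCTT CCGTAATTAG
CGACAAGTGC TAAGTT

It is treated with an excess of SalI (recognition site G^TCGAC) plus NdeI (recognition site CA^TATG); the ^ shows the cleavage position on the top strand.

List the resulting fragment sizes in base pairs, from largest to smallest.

The SalI site (GTCGAC) starts at position 142.
SalI cuts after the first base of each site, so after position 142.
NdeI sites (CATATG) start at positions 136, 177.
NdeI cuts after base 2 of each site, so after positions 137, 178.
Combined cut positions: 137, 142, 178.
Circular molecule, 3 cuts → 3 fragments:
  138–142 → 5 bp
  143–178 → 36 bp
  179–256 then 1–137 → 78 + 137 = 215 bp
Sorted largest to smallest: 215, 36, 5 bp.

215, 36, 5 bp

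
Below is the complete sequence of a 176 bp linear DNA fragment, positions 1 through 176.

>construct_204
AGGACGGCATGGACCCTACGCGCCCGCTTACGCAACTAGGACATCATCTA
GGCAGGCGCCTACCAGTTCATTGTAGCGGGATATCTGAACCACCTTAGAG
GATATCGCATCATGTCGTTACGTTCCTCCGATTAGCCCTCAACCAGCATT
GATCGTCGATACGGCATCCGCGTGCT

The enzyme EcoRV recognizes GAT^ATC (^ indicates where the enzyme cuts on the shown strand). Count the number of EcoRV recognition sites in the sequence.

GATATC occurs starting at positions 80, 101.
EcoRV cuts at 2 sites.

2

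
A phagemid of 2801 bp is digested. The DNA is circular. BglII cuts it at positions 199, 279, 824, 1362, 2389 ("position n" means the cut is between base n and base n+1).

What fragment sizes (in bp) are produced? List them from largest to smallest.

Circular molecule, 5 cuts → 5 fragments:
  279 − 199 = 80 bp
  824 − 279 = 545 bp
  1362 − 824 = 538 bp
  2389 − 1362 = 1027 bp
  wrap: 2801 − 2389 + 199 = 611 bp
Sorted largest to smallest: 1027, 611, 545, 538, 80 bp.

1027, 611, 545, 538, 80 bp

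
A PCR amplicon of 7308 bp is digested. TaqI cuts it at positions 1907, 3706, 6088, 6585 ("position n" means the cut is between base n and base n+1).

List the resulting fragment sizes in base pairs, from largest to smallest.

2382, 1907, 1799, 723, 497 bp

Linear molecule, 4 cuts → 5 fragments:
  1907 − 0 = 1907 bp
  3706 − 1907 = 1799 bp
  6088 − 3706 = 2382 bp
  6585 − 6088 = 497 bp
  7308 − 6585 = 723 bp
Sorted largest to smallest: 2382, 1907, 1799, 723, 497 bp.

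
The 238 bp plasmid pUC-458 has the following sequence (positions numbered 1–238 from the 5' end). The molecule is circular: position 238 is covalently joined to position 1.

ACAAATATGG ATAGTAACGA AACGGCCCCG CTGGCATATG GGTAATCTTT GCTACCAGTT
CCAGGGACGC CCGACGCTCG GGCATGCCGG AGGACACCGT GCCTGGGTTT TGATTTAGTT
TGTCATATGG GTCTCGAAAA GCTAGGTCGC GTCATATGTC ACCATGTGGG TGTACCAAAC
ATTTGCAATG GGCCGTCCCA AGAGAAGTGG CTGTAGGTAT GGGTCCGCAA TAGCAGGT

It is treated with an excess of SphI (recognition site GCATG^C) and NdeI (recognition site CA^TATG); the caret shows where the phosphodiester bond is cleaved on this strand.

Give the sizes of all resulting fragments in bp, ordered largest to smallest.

The SphI site (GCATGC) starts at position 82.
SphI cuts after base 5 of each site (before the last base), so after position 86.
NdeI sites (CATATG) start at positions 35, 124, 153.
NdeI cuts after base 2 of each site, so after positions 36, 125, 154.
Combined cut positions: 36, 86, 125, 154.
Circular molecule, 4 cuts → 4 fragments:
  37–86 → 50 bp
  87–125 → 39 bp
  126–154 → 29 bp
  155–238 then 1–36 → 84 + 36 = 120 bp
Sorted largest to smallest: 120, 50, 39, 29 bp.

120, 50, 39, 29 bp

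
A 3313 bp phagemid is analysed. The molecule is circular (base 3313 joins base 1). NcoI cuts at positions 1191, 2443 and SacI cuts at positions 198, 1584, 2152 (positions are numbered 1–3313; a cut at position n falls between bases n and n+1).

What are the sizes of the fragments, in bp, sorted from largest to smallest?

Combined cut positions (sorted): 198, 1191, 1584, 2152, 2443.
Circular molecule, 5 cuts → 5 fragments:
  1191 − 198 = 993 bp
  1584 − 1191 = 393 bp
  2152 − 1584 = 568 bp
  2443 − 2152 = 291 bp
  wrap: 3313 − 2443 + 198 = 1068 bp
Sorted largest to smallest: 1068, 993, 568, 393, 291 bp.

1068, 993, 568, 393, 291 bp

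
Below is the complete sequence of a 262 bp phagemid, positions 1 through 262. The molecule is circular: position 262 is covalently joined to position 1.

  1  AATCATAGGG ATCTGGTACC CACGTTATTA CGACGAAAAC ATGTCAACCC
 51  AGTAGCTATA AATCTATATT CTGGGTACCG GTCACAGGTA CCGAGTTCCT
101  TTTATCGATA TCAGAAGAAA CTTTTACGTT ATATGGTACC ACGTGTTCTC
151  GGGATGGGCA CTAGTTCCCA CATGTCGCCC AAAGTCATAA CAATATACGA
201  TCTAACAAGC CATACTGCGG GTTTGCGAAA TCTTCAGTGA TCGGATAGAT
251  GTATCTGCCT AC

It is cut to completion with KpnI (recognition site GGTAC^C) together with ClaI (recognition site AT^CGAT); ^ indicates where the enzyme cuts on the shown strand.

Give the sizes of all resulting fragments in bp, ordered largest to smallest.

KpnI sites (GGTACC) start at positions 15, 74, 87, 135.
KpnI cuts after base 5 of each site (before the last base), so after positions 19, 78, 91, 139.
The ClaI site (ATCGAT) starts at position 104.
ClaI cuts after base 2 of each site, so after position 105.
Combined cut positions: 19, 78, 91, 105, 139.
Circular molecule, 5 cuts → 5 fragments:
  20–78 → 59 bp
  79–91 → 13 bp
  92–105 → 14 bp
  106–139 → 34 bp
  140–262 then 1–19 → 123 + 19 = 142 bp
Sorted largest to smallest: 142, 59, 34, 14, 13 bp.

142, 59, 34, 14, 13 bp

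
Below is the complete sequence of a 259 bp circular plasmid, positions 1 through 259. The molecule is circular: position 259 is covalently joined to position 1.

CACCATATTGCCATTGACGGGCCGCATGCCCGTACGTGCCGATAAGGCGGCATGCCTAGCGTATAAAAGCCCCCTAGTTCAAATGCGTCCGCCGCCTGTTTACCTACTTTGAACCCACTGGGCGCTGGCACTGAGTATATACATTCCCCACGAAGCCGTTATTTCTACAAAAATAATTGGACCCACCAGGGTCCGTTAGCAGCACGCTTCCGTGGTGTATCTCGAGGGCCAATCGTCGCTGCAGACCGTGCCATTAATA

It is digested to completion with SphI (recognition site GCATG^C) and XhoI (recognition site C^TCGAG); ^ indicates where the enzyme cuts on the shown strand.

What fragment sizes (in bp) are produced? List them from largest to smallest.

167, 66, 26 bp

SphI sites (GCATGC) start at positions 24, 50.
SphI cuts after base 5 of each site (before the last base), so after positions 28, 54.
The XhoI site (CTCGAG) starts at position 221.
XhoI cuts after the first base of each site, so after position 221.
Combined cut positions: 28, 54, 221.
Circular molecule, 3 cuts → 3 fragments:
  29–54 → 26 bp
  55–221 → 167 bp
  222–259 then 1–28 → 38 + 28 = 66 bp
Sorted largest to smallest: 167, 66, 26 bp.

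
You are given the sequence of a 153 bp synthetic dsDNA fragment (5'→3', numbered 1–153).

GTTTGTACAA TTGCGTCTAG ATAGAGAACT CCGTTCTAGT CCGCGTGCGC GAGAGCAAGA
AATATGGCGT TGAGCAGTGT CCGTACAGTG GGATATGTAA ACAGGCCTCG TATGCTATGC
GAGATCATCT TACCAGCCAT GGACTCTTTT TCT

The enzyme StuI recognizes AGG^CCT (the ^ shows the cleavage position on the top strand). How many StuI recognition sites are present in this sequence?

AGGCCT occurs starting at position 103.
StuI cuts at 1 site.

1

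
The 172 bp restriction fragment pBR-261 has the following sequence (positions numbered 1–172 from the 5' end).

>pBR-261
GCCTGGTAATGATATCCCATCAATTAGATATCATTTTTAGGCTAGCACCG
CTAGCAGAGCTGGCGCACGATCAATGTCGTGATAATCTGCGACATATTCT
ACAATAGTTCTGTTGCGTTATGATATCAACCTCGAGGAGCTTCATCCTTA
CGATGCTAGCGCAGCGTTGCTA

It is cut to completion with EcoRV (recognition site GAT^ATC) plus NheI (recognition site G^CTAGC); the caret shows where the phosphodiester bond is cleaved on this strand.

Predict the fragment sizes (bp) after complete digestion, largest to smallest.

EcoRV sites (GATATC) start at positions 11, 27, 122.
EcoRV cuts after base 3 of each site, so after positions 13, 29, 124.
NheI sites (GCTAGC) start at positions 41, 50, 155.
NheI cuts after the first base of each site, so after positions 41, 50, 155.
Combined cut positions: 13, 29, 41, 50, 124, 155.
Linear molecule, 6 cuts → 7 fragments:
  1–13 → 13 bp
  14–29 → 16 bp
  30–41 → 12 bp
  42–50 → 9 bp
  51–124 → 74 bp
  125–155 → 31 bp
  156–172 → 17 bp
Sorted largest to smallest: 74, 31, 17, 16, 13, 12, 9 bp.

74, 31, 17, 16, 13, 12, 9 bp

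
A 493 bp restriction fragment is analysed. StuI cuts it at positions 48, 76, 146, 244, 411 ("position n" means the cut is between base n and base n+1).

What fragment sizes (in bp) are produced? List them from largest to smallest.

167, 98, 82, 70, 48, 28 bp

Linear molecule, 5 cuts → 6 fragments:
  48 − 0 = 48 bp
  76 − 48 = 28 bp
  146 − 76 = 70 bp
  244 − 146 = 98 bp
  411 − 244 = 167 bp
  493 − 411 = 82 bp
Sorted largest to smallest: 167, 98, 82, 70, 48, 28 bp.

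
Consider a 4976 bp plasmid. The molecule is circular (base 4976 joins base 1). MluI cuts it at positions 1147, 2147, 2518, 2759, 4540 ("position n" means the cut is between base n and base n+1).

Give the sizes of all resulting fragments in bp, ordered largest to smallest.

1781, 1583, 1000, 371, 241 bp

Circular molecule, 5 cuts → 5 fragments:
  2147 − 1147 = 1000 bp
  2518 − 2147 = 371 bp
  2759 − 2518 = 241 bp
  4540 − 2759 = 1781 bp
  wrap: 4976 − 4540 + 1147 = 1583 bp
Sorted largest to smallest: 1781, 1583, 1000, 371, 241 bp.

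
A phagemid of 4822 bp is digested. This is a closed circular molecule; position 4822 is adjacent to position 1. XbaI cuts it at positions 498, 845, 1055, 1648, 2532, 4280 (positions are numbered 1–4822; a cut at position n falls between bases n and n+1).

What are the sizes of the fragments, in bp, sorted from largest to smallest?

Circular molecule, 6 cuts → 6 fragments:
  845 − 498 = 347 bp
  1055 − 845 = 210 bp
  1648 − 1055 = 593 bp
  2532 − 1648 = 884 bp
  4280 − 2532 = 1748 bp
  wrap: 4822 − 4280 + 498 = 1040 bp
Sorted largest to smallest: 1748, 1040, 884, 593, 347, 210 bp.

1748, 1040, 884, 593, 347, 210 bp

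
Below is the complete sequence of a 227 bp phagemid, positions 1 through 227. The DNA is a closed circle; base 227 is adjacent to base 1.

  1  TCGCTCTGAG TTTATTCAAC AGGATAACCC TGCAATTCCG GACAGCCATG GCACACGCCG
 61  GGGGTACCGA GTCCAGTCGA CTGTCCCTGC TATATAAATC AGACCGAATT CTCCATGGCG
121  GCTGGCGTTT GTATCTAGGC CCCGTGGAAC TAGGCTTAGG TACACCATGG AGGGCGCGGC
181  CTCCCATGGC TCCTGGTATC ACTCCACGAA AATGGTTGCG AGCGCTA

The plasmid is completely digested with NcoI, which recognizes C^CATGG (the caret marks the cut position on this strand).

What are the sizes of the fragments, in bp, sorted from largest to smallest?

89, 67, 52, 19 bp

NcoI sites (CCATGG) start at positions 46, 113, 165, 184.
NcoI cuts after the first base of each site, so after positions 46, 113, 165, 184.
Circular molecule, 4 cuts → 4 fragments:
  47–113 → 67 bp
  114–165 → 52 bp
  166–184 → 19 bp
  185–227 then 1–46 → 43 + 46 = 89 bp
Sorted largest to smallest: 89, 67, 52, 19 bp.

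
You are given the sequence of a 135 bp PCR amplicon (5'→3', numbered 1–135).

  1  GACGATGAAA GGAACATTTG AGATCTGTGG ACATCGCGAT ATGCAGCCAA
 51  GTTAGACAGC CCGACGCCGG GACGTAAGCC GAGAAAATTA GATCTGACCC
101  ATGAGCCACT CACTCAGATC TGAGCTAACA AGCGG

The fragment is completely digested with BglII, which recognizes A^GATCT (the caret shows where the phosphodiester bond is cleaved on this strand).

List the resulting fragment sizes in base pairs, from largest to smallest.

69, 26, 21, 19 bp

BglII sites (AGATCT) start at positions 21, 90, 116.
BglII cuts after the first base of each site, so after positions 21, 90, 116.
Linear molecule, 3 cuts → 4 fragments:
  1–21 → 21 bp
  22–90 → 69 bp
  91–116 → 26 bp
  117–135 → 19 bp
Sorted largest to smallest: 69, 26, 21, 19 bp.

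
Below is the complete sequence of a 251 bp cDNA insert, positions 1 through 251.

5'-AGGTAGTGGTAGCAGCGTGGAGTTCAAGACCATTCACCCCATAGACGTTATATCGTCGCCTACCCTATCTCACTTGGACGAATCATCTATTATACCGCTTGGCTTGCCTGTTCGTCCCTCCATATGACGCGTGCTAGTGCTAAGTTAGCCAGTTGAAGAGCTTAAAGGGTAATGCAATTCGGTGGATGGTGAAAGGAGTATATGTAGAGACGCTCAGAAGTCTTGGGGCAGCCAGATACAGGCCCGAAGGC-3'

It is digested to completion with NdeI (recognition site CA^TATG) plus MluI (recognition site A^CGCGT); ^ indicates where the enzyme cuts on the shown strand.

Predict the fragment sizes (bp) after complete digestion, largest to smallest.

124, 122, 5 bp

The NdeI site (CATATG) starts at position 121.
NdeI cuts after base 2 of each site, so after position 122.
The MluI site (ACGCGT) starts at position 127.
MluI cuts after the first base of each site, so after position 127.
Combined cut positions: 122, 127.
Linear molecule, 2 cuts → 3 fragments:
  1–122 → 122 bp
  123–127 → 5 bp
  128–251 → 124 bp
Sorted largest to smallest: 124, 122, 5 bp.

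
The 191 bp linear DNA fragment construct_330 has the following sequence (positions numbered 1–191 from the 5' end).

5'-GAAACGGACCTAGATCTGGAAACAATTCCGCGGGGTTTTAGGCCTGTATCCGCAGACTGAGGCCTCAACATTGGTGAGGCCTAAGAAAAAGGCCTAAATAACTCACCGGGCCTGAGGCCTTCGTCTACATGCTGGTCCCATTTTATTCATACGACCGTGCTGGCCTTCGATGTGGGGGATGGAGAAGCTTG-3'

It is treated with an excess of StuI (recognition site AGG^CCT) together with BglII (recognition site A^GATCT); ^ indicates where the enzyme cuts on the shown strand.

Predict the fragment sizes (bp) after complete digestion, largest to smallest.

74, 30, 25, 20, 17, 13, 12 bp

StuI sites (AGGCCT) start at positions 40, 60, 77, 90, 115.
StuI cuts after base 3 of each site, so after positions 42, 62, 79, 92, 117.
The BglII site (AGATCT) starts at position 12.
BglII cuts after the first base of each site, so after position 12.
Combined cut positions: 12, 42, 62, 79, 92, 117.
Linear molecule, 6 cuts → 7 fragments:
  1–12 → 12 bp
  13–42 → 30 bp
  43–62 → 20 bp
  63–79 → 17 bp
  80–92 → 13 bp
  93–117 → 25 bp
  118–191 → 74 bp
Sorted largest to smallest: 74, 30, 25, 20, 17, 13, 12 bp.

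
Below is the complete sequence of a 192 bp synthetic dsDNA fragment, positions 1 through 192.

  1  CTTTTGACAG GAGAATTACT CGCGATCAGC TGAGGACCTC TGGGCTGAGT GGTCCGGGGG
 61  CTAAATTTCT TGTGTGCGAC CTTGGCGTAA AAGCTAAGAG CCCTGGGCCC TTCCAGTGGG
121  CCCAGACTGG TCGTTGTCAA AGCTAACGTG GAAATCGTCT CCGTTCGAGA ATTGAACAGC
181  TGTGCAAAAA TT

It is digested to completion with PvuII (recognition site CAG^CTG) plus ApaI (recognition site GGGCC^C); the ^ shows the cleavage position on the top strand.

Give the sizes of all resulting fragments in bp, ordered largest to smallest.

PvuII sites (CAGCTG) start at positions 27, 177.
PvuII cuts after base 3 of each site, so after positions 29, 179.
ApaI sites (GGGCCC) start at positions 105, 118.
ApaI cuts after base 5 of each site (before the last base), so after positions 109, 122.
Combined cut positions: 29, 109, 122, 179.
Linear molecule, 4 cuts → 5 fragments:
  1–29 → 29 bp
  30–109 → 80 bp
  110–122 → 13 bp
  123–179 → 57 bp
  180–192 → 13 bp
Sorted largest to smallest: 80, 57, 29, 13, 13 bp.

80, 57, 29, 13, 13 bp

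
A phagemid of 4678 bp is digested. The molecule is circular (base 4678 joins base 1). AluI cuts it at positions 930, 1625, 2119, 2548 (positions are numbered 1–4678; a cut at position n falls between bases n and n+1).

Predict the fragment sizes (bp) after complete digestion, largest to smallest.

3060, 695, 494, 429 bp

Circular molecule, 4 cuts → 4 fragments:
  1625 − 930 = 695 bp
  2119 − 1625 = 494 bp
  2548 − 2119 = 429 bp
  wrap: 4678 − 2548 + 930 = 3060 bp
Sorted largest to smallest: 3060, 695, 494, 429 bp.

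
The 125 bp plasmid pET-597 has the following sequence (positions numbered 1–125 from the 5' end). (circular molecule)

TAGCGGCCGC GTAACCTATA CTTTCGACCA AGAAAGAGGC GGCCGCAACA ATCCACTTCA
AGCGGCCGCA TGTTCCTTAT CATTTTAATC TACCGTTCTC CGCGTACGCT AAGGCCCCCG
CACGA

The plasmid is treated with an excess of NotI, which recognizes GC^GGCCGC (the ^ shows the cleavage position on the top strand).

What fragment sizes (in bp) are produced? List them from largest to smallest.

66, 36, 23 bp

NotI sites (GCGGCCGC) start at positions 3, 39, 62.
NotI cuts after base 2 of each site, so after positions 4, 40, 63.
Circular molecule, 3 cuts → 3 fragments:
  5–40 → 36 bp
  41–63 → 23 bp
  64–125 then 1–4 → 62 + 4 = 66 bp
Sorted largest to smallest: 66, 36, 23 bp.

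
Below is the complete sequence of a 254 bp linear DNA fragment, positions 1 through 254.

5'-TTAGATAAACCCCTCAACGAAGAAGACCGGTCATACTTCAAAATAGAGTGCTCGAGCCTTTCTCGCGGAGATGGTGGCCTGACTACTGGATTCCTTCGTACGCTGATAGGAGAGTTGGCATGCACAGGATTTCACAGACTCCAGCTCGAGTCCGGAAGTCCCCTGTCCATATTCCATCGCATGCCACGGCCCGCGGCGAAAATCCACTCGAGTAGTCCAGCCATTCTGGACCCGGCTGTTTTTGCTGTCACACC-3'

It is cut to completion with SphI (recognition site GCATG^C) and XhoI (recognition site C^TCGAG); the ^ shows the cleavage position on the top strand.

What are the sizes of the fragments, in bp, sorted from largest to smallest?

71, 51, 47, 38, 24, 23 bp

SphI sites (GCATGC) start at positions 118, 179.
SphI cuts after base 5 of each site (before the last base), so after positions 122, 183.
XhoI sites (CTCGAG) start at positions 51, 145, 207.
XhoI cuts after the first base of each site, so after positions 51, 145, 207.
Combined cut positions: 51, 122, 145, 183, 207.
Linear molecule, 5 cuts → 6 fragments:
  1–51 → 51 bp
  52–122 → 71 bp
  123–145 → 23 bp
  146–183 → 38 bp
  184–207 → 24 bp
  208–254 → 47 bp
Sorted largest to smallest: 71, 51, 47, 38, 24, 23 bp.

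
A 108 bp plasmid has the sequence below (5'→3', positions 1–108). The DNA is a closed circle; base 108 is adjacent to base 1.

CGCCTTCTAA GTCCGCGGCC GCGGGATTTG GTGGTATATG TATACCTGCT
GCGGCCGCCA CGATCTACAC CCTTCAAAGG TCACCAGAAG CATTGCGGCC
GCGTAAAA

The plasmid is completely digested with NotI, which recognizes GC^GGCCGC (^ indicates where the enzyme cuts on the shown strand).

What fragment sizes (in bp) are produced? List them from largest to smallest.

44, 36, 28 bp

NotI sites (GCGGCCGC) start at positions 15, 51, 95.
NotI cuts after base 2 of each site, so after positions 16, 52, 96.
Circular molecule, 3 cuts → 3 fragments:
  17–52 → 36 bp
  53–96 → 44 bp
  97–108 then 1–16 → 12 + 16 = 28 bp
Sorted largest to smallest: 44, 36, 28 bp.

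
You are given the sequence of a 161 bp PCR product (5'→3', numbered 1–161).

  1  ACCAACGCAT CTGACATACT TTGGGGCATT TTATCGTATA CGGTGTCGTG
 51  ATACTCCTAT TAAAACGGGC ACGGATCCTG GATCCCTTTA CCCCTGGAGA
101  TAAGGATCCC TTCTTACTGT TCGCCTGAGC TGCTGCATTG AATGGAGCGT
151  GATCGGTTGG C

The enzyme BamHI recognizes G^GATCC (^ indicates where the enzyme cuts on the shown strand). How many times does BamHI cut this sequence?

GGATCC occurs starting at positions 73, 80, 104.
BamHI cuts at 3 sites.

3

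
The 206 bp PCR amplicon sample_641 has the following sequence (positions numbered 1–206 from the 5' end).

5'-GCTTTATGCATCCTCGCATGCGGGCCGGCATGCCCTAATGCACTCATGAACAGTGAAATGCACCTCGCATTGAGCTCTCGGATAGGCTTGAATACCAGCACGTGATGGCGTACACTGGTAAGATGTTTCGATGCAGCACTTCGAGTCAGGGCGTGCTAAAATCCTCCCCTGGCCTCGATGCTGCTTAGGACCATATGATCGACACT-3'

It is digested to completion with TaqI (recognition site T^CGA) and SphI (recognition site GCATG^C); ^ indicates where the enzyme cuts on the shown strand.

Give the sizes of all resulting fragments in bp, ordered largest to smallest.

TaqI sites (TCGA) start at positions 128, 141, 175, 199.
TaqI cuts after the first base of each site, so after positions 128, 141, 175, 199.
SphI sites (GCATGC) start at positions 16, 28.
SphI cuts after base 5 of each site (before the last base), so after positions 20, 32.
Combined cut positions: 20, 32, 128, 141, 175, 199.
Linear molecule, 6 cuts → 7 fragments:
  1–20 → 20 bp
  21–32 → 12 bp
  33–128 → 96 bp
  129–141 → 13 bp
  142–175 → 34 bp
  176–199 → 24 bp
  200–206 → 7 bp
Sorted largest to smallest: 96, 34, 24, 20, 13, 12, 7 bp.

96, 34, 24, 20, 13, 12, 7 bp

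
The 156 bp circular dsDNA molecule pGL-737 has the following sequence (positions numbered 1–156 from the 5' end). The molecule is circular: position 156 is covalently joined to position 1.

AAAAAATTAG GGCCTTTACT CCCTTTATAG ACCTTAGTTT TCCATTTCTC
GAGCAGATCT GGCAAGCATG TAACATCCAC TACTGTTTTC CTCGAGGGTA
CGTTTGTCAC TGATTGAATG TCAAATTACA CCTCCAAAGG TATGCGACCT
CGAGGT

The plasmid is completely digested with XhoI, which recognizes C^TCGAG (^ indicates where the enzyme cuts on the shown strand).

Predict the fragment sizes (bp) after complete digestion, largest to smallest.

XhoI sites (CTCGAG) start at positions 48, 91, 149.
XhoI cuts after the first base of each site, so after positions 48, 91, 149.
Circular molecule, 3 cuts → 3 fragments:
  49–91 → 43 bp
  92–149 → 58 bp
  150–156 then 1–48 → 7 + 48 = 55 bp
Sorted largest to smallest: 58, 55, 43 bp.

58, 55, 43 bp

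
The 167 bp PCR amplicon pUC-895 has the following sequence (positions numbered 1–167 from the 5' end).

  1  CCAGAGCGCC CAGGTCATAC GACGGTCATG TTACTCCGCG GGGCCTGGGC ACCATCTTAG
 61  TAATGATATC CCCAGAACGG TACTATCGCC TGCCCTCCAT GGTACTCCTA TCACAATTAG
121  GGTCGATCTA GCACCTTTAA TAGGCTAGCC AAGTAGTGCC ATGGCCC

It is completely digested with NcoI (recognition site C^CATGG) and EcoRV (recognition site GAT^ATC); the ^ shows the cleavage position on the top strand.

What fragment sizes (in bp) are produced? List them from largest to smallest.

67, 62, 30, 8 bp

NcoI sites (CCATGG) start at positions 97, 159.
NcoI cuts after the first base of each site, so after positions 97, 159.
The EcoRV site (GATATC) starts at position 65.
EcoRV cuts after base 3 of each site, so after position 67.
Combined cut positions: 67, 97, 159.
Linear molecule, 3 cuts → 4 fragments:
  1–67 → 67 bp
  68–97 → 30 bp
  98–159 → 62 bp
  160–167 → 8 bp
Sorted largest to smallest: 67, 62, 30, 8 bp.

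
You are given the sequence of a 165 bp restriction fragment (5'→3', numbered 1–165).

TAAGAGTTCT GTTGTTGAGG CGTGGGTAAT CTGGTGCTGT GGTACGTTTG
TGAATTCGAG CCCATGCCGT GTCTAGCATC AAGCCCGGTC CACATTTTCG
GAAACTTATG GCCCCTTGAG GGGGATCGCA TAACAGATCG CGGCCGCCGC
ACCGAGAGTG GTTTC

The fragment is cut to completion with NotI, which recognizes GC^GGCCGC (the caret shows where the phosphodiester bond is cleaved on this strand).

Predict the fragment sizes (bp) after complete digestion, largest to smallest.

141, 24 bp

The NotI site (GCGGCCGC) starts at position 140.
NotI cuts after base 2 of each site, so after position 141.
Linear molecule, 1 cut → 2 fragments:
  1–141 → 141 bp
  142–165 → 24 bp
Sorted largest to smallest: 141, 24 bp.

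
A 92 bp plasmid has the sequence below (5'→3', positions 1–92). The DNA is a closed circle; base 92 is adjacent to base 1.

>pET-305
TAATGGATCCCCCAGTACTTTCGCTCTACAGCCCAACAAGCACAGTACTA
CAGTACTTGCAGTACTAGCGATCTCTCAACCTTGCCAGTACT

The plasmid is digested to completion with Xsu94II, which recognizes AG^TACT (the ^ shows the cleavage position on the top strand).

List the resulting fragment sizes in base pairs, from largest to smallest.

Xsu94II sites (AGTACT) start at positions 14, 44, 52, 61, 87.
Xsu94II cuts after base 2 of each site, so after positions 15, 45, 53, 62, 88.
Circular molecule, 5 cuts → 5 fragments:
  16–45 → 30 bp
  46–53 → 8 bp
  54–62 → 9 bp
  63–88 → 26 bp
  89–92 then 1–15 → 4 + 15 = 19 bp
Sorted largest to smallest: 30, 26, 19, 9, 8 bp.

30, 26, 19, 9, 8 bp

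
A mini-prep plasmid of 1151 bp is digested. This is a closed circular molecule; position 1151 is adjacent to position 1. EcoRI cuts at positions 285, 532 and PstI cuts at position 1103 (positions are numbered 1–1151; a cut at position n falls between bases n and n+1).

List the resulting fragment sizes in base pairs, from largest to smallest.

Combined cut positions (sorted): 285, 532, 1103.
Circular molecule, 3 cuts → 3 fragments:
  532 − 285 = 247 bp
  1103 − 532 = 571 bp
  wrap: 1151 − 1103 + 285 = 333 bp
Sorted largest to smallest: 571, 333, 247 bp.

571, 333, 247 bp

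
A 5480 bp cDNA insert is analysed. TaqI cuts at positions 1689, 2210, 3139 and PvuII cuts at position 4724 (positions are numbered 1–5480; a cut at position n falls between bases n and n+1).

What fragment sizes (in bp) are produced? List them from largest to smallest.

Combined cut positions (sorted): 1689, 2210, 3139, 4724.
Linear molecule, 4 cuts → 5 fragments:
  1689 − 0 = 1689 bp
  2210 − 1689 = 521 bp
  3139 − 2210 = 929 bp
  4724 − 3139 = 1585 bp
  5480 − 4724 = 756 bp
Sorted largest to smallest: 1689, 1585, 929, 756, 521 bp.

1689, 1585, 929, 756, 521 bp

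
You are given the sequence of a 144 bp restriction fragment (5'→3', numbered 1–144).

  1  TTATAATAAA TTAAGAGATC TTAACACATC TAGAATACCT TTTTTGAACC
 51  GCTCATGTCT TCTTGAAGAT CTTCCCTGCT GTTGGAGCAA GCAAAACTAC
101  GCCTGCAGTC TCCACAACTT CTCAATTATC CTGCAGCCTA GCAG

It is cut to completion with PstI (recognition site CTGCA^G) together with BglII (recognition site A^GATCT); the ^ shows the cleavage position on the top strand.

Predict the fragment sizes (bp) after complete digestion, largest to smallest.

PstI sites (CTGCAG) start at positions 103, 131.
PstI cuts after base 5 of each site (before the last base), so after positions 107, 135.
BglII sites (AGATCT) start at positions 16, 67.
BglII cuts after the first base of each site, so after positions 16, 67.
Combined cut positions: 16, 67, 107, 135.
Linear molecule, 4 cuts → 5 fragments:
  1–16 → 16 bp
  17–67 → 51 bp
  68–107 → 40 bp
  108–135 → 28 bp
  136–144 → 9 bp
Sorted largest to smallest: 51, 40, 28, 16, 9 bp.

51, 40, 28, 16, 9 bp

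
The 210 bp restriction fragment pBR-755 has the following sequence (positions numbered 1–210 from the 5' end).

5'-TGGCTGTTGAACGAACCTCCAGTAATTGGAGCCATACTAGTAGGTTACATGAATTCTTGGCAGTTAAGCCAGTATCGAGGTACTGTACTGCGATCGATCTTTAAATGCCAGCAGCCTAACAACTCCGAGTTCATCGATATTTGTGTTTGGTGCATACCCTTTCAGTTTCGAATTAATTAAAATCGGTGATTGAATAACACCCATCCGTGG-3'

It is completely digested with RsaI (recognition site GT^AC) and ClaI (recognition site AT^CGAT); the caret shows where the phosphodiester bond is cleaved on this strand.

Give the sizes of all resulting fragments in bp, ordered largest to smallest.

81, 76, 40, 8, 5 bp

RsaI sites (GTAC) start at positions 80, 85.
RsaI cuts after base 2 of each site, so after positions 81, 86.
ClaI sites (ATCGAT) start at positions 93, 133.
ClaI cuts after base 2 of each site, so after positions 94, 134.
Combined cut positions: 81, 86, 94, 134.
Linear molecule, 4 cuts → 5 fragments:
  1–81 → 81 bp
  82–86 → 5 bp
  87–94 → 8 bp
  95–134 → 40 bp
  135–210 → 76 bp
Sorted largest to smallest: 81, 76, 40, 8, 5 bp.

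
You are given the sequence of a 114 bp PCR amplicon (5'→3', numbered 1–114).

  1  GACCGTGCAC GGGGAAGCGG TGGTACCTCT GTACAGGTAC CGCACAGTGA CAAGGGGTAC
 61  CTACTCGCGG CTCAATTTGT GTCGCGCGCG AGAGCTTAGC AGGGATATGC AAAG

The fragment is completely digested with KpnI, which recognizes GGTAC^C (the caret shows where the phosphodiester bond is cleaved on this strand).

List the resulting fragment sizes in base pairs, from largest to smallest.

54, 26, 20, 14 bp

KpnI sites (GGTACC) start at positions 22, 36, 56.
KpnI cuts after base 5 of each site (before the last base), so after positions 26, 40, 60.
Linear molecule, 3 cuts → 4 fragments:
  1–26 → 26 bp
  27–40 → 14 bp
  41–60 → 20 bp
  61–114 → 54 bp
Sorted largest to smallest: 54, 26, 20, 14 bp.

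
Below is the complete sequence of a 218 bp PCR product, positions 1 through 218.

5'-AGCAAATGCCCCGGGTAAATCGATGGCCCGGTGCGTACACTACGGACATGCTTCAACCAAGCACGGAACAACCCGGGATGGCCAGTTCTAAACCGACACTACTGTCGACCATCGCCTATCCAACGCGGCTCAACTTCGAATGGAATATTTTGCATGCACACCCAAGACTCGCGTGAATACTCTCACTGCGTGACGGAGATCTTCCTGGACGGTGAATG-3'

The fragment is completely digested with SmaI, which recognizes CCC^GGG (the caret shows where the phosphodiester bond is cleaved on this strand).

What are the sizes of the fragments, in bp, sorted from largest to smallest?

144, 62, 12 bp

SmaI sites (CCCGGG) start at positions 10, 72.
SmaI cuts after base 3 of each site, so after positions 12, 74.
Linear molecule, 2 cuts → 3 fragments:
  1–12 → 12 bp
  13–74 → 62 bp
  75–218 → 144 bp
Sorted largest to smallest: 144, 62, 12 bp.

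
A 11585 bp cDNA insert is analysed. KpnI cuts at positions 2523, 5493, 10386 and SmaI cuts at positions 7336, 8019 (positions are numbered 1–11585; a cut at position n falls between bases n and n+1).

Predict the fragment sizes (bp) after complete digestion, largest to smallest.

Combined cut positions (sorted): 2523, 5493, 7336, 8019, 10386.
Linear molecule, 5 cuts → 6 fragments:
  2523 − 0 = 2523 bp
  5493 − 2523 = 2970 bp
  7336 − 5493 = 1843 bp
  8019 − 7336 = 683 bp
  10386 − 8019 = 2367 bp
  11585 − 10386 = 1199 bp
Sorted largest to smallest: 2970, 2523, 2367, 1843, 1199, 683 bp.

2970, 2523, 2367, 1843, 1199, 683 bp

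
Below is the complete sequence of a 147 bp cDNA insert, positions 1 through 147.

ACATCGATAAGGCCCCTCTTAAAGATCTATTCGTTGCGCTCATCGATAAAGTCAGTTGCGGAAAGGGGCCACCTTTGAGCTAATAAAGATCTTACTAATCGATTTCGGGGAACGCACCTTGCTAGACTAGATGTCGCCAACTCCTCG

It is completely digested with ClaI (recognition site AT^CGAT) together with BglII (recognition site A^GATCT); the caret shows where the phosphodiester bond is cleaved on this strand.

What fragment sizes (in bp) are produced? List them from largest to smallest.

48, 44, 20, 19, 12, 4 bp

ClaI sites (ATCGAT) start at positions 3, 42, 98.
ClaI cuts after base 2 of each site, so after positions 4, 43, 99.
BglII sites (AGATCT) start at positions 23, 87.
BglII cuts after the first base of each site, so after positions 23, 87.
Combined cut positions: 4, 23, 43, 87, 99.
Linear molecule, 5 cuts → 6 fragments:
  1–4 → 4 bp
  5–23 → 19 bp
  24–43 → 20 bp
  44–87 → 44 bp
  88–99 → 12 bp
  100–147 → 48 bp
Sorted largest to smallest: 48, 44, 20, 19, 12, 4 bp.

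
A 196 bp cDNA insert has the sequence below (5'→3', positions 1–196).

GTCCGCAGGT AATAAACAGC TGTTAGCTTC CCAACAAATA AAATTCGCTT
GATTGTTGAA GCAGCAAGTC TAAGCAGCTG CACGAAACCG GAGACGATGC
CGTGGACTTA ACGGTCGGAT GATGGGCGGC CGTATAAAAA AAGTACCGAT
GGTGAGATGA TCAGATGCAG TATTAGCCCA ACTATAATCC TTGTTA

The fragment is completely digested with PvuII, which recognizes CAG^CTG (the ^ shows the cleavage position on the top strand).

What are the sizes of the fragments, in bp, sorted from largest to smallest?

PvuII sites (CAGCTG) start at positions 17, 75.
PvuII cuts after base 3 of each site, so after positions 19, 77.
Linear molecule, 2 cuts → 3 fragments:
  1–19 → 19 bp
  20–77 → 58 bp
  78–196 → 119 bp
Sorted largest to smallest: 119, 58, 19 bp.

119, 58, 19 bp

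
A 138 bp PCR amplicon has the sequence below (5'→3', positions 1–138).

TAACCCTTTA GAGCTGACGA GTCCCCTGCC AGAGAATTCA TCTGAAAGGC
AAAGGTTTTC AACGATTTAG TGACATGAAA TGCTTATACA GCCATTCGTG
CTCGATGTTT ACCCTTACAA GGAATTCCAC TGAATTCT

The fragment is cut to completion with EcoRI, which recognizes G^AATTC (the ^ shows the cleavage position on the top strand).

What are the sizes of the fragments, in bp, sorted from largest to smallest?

88, 34, 10, 6 bp

EcoRI sites (GAATTC) start at positions 34, 122, 132.
EcoRI cuts after the first base of each site, so after positions 34, 122, 132.
Linear molecule, 3 cuts → 4 fragments:
  1–34 → 34 bp
  35–122 → 88 bp
  123–132 → 10 bp
  133–138 → 6 bp
Sorted largest to smallest: 88, 34, 10, 6 bp.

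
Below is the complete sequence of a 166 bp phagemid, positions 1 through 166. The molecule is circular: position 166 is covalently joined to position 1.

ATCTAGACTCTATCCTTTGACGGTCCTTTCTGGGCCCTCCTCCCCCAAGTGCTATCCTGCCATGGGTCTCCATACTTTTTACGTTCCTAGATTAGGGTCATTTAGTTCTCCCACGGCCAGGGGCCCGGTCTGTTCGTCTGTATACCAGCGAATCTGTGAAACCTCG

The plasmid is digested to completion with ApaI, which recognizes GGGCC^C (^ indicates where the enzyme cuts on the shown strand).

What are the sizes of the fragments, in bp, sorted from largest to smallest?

ApaI sites (GGGCCC) start at positions 32, 121.
ApaI cuts after base 5 of each site (before the last base), so after positions 36, 125.
Circular molecule, 2 cuts → 2 fragments:
  37–125 → 89 bp
  126–166 then 1–36 → 41 + 36 = 77 bp
Sorted largest to smallest: 89, 77 bp.

89, 77 bp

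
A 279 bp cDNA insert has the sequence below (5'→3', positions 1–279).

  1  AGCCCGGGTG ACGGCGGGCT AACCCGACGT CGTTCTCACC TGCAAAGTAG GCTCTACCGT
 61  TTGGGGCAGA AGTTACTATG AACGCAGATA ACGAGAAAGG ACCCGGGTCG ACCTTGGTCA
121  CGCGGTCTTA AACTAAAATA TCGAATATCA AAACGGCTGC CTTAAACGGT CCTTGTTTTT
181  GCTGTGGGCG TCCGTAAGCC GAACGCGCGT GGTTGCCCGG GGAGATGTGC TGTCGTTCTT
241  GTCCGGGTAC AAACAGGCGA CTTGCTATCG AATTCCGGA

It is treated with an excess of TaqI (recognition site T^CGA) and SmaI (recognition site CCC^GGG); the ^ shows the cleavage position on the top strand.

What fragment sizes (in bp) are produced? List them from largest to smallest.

99, 77, 50, 33, 11, 5, 4 bp

TaqI sites (TCGA) start at positions 108, 141, 268.
TaqI cuts after the first base of each site, so after positions 108, 141, 268.
SmaI sites (CCCGGG) start at positions 3, 102, 216.
SmaI cuts after base 3 of each site, so after positions 5, 104, 218.
Combined cut positions: 5, 104, 108, 141, 218, 268.
Linear molecule, 6 cuts → 7 fragments:
  1–5 → 5 bp
  6–104 → 99 bp
  105–108 → 4 bp
  109–141 → 33 bp
  142–218 → 77 bp
  219–268 → 50 bp
  269–279 → 11 bp
Sorted largest to smallest: 99, 77, 50, 33, 11, 5, 4 bp.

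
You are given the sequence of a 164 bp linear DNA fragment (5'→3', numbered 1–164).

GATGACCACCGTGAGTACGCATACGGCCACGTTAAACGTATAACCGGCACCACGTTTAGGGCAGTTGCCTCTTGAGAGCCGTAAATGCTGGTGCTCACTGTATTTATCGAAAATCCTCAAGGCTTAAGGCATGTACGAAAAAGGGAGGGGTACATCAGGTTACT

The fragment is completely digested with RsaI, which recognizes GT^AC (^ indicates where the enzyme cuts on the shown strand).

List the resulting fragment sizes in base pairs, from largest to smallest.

RsaI sites (GTAC) start at positions 15, 133, 150.
RsaI cuts after base 2 of each site, so after positions 16, 134, 151.
Linear molecule, 3 cuts → 4 fragments:
  1–16 → 16 bp
  17–134 → 118 bp
  135–151 → 17 bp
  152–164 → 13 bp
Sorted largest to smallest: 118, 17, 16, 13 bp.

118, 17, 16, 13 bp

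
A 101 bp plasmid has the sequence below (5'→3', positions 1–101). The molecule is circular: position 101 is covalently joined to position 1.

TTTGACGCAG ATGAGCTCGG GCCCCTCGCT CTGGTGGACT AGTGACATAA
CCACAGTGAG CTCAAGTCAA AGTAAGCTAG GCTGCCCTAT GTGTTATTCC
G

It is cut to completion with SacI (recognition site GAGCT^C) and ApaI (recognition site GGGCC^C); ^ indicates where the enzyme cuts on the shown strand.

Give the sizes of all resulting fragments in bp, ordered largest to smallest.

56, 39, 6 bp

SacI sites (GAGCTC) start at positions 13, 58.
SacI cuts after base 5 of each site (before the last base), so after positions 17, 62.
The ApaI site (GGGCCC) starts at position 19.
ApaI cuts after base 5 of each site (before the last base), so after position 23.
Combined cut positions: 17, 23, 62.
Circular molecule, 3 cuts → 3 fragments:
  18–23 → 6 bp
  24–62 → 39 bp
  63–101 then 1–17 → 39 + 17 = 56 bp
Sorted largest to smallest: 56, 39, 6 bp.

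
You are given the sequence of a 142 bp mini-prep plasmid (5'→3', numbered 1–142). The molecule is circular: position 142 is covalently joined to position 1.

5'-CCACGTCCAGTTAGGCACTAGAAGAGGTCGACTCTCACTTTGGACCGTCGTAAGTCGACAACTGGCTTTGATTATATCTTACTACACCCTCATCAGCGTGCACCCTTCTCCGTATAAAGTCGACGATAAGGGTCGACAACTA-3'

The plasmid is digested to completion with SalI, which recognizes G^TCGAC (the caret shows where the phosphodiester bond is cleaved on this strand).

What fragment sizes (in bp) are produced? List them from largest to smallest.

65, 37, 27, 13 bp

SalI sites (GTCGAC) start at positions 27, 54, 119, 132.
SalI cuts after the first base of each site, so after positions 27, 54, 119, 132.
Circular molecule, 4 cuts → 4 fragments:
  28–54 → 27 bp
  55–119 → 65 bp
  120–132 → 13 bp
  133–142 then 1–27 → 10 + 27 = 37 bp
Sorted largest to smallest: 65, 37, 27, 13 bp.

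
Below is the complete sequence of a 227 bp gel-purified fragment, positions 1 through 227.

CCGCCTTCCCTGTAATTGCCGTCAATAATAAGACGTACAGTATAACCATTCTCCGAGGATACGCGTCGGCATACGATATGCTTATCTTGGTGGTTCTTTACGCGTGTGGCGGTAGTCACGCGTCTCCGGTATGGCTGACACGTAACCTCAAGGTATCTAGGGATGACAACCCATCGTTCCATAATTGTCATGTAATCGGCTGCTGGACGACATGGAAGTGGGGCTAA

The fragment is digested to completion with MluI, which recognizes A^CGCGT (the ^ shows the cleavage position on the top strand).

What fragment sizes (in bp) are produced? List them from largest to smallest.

MluI sites (ACGCGT) start at positions 61, 100, 118.
MluI cuts after the first base of each site, so after positions 61, 100, 118.
Linear molecule, 3 cuts → 4 fragments:
  1–61 → 61 bp
  62–100 → 39 bp
  101–118 → 18 bp
  119–227 → 109 bp
Sorted largest to smallest: 109, 61, 39, 18 bp.

109, 61, 39, 18 bp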